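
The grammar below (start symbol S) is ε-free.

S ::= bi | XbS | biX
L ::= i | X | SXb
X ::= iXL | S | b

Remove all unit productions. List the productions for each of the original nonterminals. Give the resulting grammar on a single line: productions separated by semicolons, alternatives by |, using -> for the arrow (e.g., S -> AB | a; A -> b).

Unit productions: L->X, X->S.
Unit pairs (A ⇒* B via units): (L,S), (L,X), (X,S).
S: inherits non-unit rules of {S} → XbS | bi | biX.
L: inherits non-unit rules of {L, S, X} → SXb | XbS | b | bi | biX | i | iXL.
X: inherits non-unit rules of {S, X} → XbS | b | bi | biX | iXL.

S -> bi | XbS | biX; L -> b | i | bi | SXb | XbS | biX | iXL; X -> b | bi | XbS | biX | iXL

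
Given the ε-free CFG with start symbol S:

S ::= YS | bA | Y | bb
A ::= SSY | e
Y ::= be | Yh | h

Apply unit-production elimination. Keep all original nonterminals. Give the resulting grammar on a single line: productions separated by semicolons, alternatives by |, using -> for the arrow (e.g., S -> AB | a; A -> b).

S -> h | YS | Yh | bA | bb | be; A -> e | SSY; Y -> h | Yh | be

Unit productions: S->Y.
Unit pairs (A ⇒* B via units): (S,Y).
S: inherits non-unit rules of {S, Y} → YS | Yh | bA | bb | be | h.
A: inherits non-unit rules of {A} → SSY | e.
Y: inherits non-unit rules of {Y} → Yh | be | h.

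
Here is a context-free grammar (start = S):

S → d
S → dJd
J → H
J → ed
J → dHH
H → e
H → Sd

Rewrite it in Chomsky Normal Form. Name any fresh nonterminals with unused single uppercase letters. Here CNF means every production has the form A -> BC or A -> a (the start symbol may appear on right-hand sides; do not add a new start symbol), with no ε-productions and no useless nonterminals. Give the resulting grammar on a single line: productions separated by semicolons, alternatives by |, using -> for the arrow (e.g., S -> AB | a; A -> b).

S -> d | AD; A -> d; B -> e; C -> HH; D -> JA; H -> e | SA; J -> e | AC | BA | SA

No ε-productions.
After unit-elimination: S -> d | dJd; H -> e | Sd; J -> e | Sd | ed | dHH.
TERM: introduce A -> d, B -> e and substitute in every rule of length ≥2.
BIN: J -> AHH becomes J -> AC, C -> HH; S -> AJA becomes S -> AD, D -> JA.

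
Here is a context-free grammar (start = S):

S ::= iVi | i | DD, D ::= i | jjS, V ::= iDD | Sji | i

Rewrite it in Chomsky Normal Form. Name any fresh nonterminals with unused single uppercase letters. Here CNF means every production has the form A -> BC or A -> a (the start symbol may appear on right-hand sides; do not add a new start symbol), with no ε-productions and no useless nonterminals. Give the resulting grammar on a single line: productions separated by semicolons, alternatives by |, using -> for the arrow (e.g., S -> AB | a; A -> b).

S -> i | BE | DD; A -> j; B -> i; C -> AS; D -> i | AC; E -> VB; F -> DD; G -> AB; V -> i | BF | SG

No ε-productions.
No unit productions to eliminate.
TERM: introduce B -> i, A -> j and substitute in every rule of length ≥2.
BIN: D -> AAS becomes D -> AC, C -> AS; S -> BVB becomes S -> BE, E -> VB; V -> BDD becomes V -> BF, F -> DD; V -> SAB becomes V -> SG, G -> AB.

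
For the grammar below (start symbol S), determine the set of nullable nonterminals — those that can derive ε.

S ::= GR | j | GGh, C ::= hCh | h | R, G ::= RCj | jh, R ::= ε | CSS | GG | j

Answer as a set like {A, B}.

{C, R}

Directly nullable (have an ε-rule): {R}.
C is nullable via C -> R (every symbol on the right is already known nullable).
Not nullable: G, S — each has a terminal in every rule's right-hand side or depends on a non-nullable symbol.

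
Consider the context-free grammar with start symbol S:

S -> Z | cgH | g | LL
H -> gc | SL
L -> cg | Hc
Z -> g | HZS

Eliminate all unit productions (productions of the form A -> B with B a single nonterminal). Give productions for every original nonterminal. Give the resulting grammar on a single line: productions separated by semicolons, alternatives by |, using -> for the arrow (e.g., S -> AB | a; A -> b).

S -> g | LL | HZS | cgH; H -> SL | gc; L -> Hc | cg; Z -> g | HZS

Unit productions: S->Z.
Unit pairs (A ⇒* B via units): (S,Z).
S: inherits non-unit rules of {S, Z} → HZS | LL | cgH | g.
H: inherits non-unit rules of {H} → SL | gc.
L: inherits non-unit rules of {L} → Hc | cg.
Z: inherits non-unit rules of {Z} → HZS | g.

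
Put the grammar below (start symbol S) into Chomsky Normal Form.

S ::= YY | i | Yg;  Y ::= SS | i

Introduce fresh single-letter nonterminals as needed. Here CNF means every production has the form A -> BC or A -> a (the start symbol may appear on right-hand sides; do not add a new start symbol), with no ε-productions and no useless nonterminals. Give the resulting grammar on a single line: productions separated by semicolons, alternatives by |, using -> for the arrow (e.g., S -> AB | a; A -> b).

No ε-productions.
No unit productions to eliminate.
TERM: introduce A -> g and substitute in every rule of length ≥2.

S -> i | YA | YY; A -> g; Y -> i | SS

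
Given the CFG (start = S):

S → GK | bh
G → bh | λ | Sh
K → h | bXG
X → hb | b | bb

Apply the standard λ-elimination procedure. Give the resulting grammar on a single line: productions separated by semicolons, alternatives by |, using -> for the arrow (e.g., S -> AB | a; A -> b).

S -> K | GK | bh; G -> Sh | bh; K -> h | bX | bXG; X -> b | bb | hb

Nullable set: {G}.
S -> GK: G nullable, giving GK | K.
Drop G -> λ.
K -> bXG: G nullable, giving bX | bXG.
Unchanged (no nullable symbols): S -> bh; G -> Sh; G -> bh; K -> h; X -> b; X -> bb; X -> hb.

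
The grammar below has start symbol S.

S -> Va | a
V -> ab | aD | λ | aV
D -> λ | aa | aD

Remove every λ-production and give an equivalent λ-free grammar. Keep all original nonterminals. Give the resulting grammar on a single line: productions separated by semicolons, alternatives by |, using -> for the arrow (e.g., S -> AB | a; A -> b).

Nullable set: {D, V}.
S -> Va: V nullable, giving Va | a.
Drop D -> λ.
D -> aD: D nullable, giving a | aD.
Drop V -> λ.
V -> aD: D nullable, giving a | aD.
V -> aV: V nullable, giving a | aV.
Unchanged (no nullable symbols): S -> a; D -> aa; V -> ab.

S -> a | Va; D -> a | aD | aa; V -> a | aD | aV | ab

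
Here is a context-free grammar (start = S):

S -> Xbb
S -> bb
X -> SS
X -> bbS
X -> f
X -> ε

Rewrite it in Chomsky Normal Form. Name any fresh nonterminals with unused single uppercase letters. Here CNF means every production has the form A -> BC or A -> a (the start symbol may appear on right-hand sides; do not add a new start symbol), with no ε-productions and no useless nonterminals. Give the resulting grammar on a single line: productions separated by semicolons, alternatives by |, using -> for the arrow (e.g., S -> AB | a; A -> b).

S -> AA | XB; A -> b; B -> AA; C -> AS; X -> f | AC | SS

Nullable: {X}; after ε-elimination: S -> bb | Xbb; X -> f | SS | bbS.
No unit productions to eliminate.
TERM: introduce A -> b and substitute in every rule of length ≥2.
BIN: S -> XAA becomes S -> XB, B -> AA; X -> AAS becomes X -> AC, C -> AS.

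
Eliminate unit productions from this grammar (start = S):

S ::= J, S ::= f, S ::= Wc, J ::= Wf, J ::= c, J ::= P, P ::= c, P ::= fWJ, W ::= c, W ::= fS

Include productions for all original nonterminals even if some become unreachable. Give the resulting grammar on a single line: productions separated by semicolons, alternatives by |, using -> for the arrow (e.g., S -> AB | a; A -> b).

Unit productions: J->P, S->J.
Unit pairs (A ⇒* B via units): (J,P), (S,J), (S,P).
S: inherits non-unit rules of {J, P, S} → Wc | Wf | c | f | fWJ.
J: inherits non-unit rules of {J, P} → Wf | c | fWJ.
P: inherits non-unit rules of {P} → c | fWJ.
W: inherits non-unit rules of {W} → c | fS.

S -> c | f | Wc | Wf | fWJ; J -> c | Wf | fWJ; P -> c | fWJ; W -> c | fS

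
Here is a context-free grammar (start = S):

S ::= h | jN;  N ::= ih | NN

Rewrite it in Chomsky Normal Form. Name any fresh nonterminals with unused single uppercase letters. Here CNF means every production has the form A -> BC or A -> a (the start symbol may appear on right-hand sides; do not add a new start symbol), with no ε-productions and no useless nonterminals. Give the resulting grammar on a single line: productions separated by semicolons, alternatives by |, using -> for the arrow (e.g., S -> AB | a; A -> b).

S -> h | CN; A -> i; B -> h; C -> j; N -> AB | NN

No ε-productions.
No unit productions to eliminate.
TERM: introduce B -> h, A -> i, C -> j and substitute in every rule of length ≥2.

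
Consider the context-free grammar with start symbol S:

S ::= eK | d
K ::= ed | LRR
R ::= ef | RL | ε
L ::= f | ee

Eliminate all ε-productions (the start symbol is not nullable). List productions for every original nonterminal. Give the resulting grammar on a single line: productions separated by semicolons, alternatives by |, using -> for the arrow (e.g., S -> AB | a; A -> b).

S -> d | eK; K -> L | LR | ed | LRR; L -> f | ee; R -> L | RL | ef

Nullable set: {R}.
K -> LRR: R, R nullable, giving L | LR | LRR.
Drop R -> ε.
R -> RL: R nullable, giving L | RL.
Unchanged (no nullable symbols): S -> d; S -> eK; K -> ed; L -> ee; L -> f; R -> ef.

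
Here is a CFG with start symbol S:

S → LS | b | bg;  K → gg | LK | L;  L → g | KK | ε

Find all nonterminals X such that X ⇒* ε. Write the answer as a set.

{K, L}

Directly nullable (have an ε-rule): {L}.
K is nullable via K -> L (every symbol on the right is already known nullable).
Not nullable: S — each has a terminal in every rule's right-hand side or depends on a non-nullable symbol.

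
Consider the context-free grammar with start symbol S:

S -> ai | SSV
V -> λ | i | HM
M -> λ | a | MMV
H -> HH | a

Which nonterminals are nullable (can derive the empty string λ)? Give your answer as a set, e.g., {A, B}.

{M, V}

Directly nullable (have an ε-rule): {M, V}.
Not nullable: H, S — each has a terminal in every rule's right-hand side or depends on a non-nullable symbol.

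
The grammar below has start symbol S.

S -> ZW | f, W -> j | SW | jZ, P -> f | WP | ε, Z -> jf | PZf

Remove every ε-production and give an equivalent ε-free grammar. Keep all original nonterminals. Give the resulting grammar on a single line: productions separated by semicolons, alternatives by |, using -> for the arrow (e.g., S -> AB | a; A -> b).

S -> f | ZW; P -> W | f | WP; W -> j | SW | jZ; Z -> Zf | jf | PZf

Nullable set: {P}.
Drop P -> ε.
P -> WP: P nullable, giving W | WP.
Z -> PZf: P nullable, giving PZf | Zf.
Unchanged (no nullable symbols): S -> ZW; S -> f; P -> f; W -> SW; W -> j; W -> jZ; Z -> jf.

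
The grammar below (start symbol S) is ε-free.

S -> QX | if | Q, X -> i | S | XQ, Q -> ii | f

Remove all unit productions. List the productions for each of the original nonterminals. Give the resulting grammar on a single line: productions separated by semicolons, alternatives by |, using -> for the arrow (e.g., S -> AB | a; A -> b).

S -> f | QX | if | ii; Q -> f | ii; X -> f | i | QX | XQ | if | ii

Unit productions: S->Q, X->S.
Unit pairs (A ⇒* B via units): (S,Q), (X,Q), (X,S).
S: inherits non-unit rules of {Q, S} → QX | f | if | ii.
Q: inherits non-unit rules of {Q} → f | ii.
X: inherits non-unit rules of {Q, S, X} → QX | XQ | f | i | if | ii.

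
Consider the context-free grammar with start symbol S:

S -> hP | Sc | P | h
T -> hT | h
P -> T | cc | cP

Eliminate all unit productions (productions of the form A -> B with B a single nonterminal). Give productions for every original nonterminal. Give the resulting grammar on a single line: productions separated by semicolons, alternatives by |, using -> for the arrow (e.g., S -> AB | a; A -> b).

Unit productions: P->T, S->P.
Unit pairs (A ⇒* B via units): (P,T), (S,P), (S,T).
S: inherits non-unit rules of {P, S, T} → Sc | cP | cc | h | hP | hT.
P: inherits non-unit rules of {P, T} → cP | cc | h | hT.
T: inherits non-unit rules of {T} → h | hT.

S -> h | Sc | cP | cc | hP | hT; P -> h | cP | cc | hT; T -> h | hT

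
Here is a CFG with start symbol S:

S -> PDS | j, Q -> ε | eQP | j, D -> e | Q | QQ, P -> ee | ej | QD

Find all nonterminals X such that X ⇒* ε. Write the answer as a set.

Directly nullable (have an ε-rule): {Q}.
D is nullable via D -> Q (every symbol on the right is already known nullable).
P is nullable via P -> QD (every symbol on the right is already known nullable).
Not nullable: S — each has a terminal in every rule's right-hand side or depends on a non-nullable symbol.

{D, P, Q}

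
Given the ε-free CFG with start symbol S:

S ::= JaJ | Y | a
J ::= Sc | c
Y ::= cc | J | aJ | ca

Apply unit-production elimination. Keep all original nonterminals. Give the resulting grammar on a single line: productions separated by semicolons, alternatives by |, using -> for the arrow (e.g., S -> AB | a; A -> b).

Unit productions: S->Y, Y->J.
Unit pairs (A ⇒* B via units): (S,J), (S,Y), (Y,J).
S: inherits non-unit rules of {J, S, Y} → JaJ | Sc | a | aJ | c | ca | cc.
J: inherits non-unit rules of {J} → Sc | c.
Y: inherits non-unit rules of {J, Y} → Sc | aJ | c | ca | cc.

S -> a | c | Sc | aJ | ca | cc | JaJ; J -> c | Sc; Y -> c | Sc | aJ | ca | cc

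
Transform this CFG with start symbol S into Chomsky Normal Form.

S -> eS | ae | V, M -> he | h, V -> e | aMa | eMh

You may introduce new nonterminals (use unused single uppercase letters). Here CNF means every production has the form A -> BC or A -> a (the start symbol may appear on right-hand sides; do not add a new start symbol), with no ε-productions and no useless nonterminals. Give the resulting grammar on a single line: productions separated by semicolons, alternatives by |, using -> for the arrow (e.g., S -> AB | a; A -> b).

S -> e | BD | BS | CB | CE; A -> h; B -> e; C -> a; D -> MA; E -> MC; M -> h | AB

No ε-productions.
After unit-elimination: S -> e | ae | eS | aMa | eMh; M -> h | he; V -> e | aMa | eMh.
TERM: introduce C -> a, B -> e, A -> h and substitute in every rule of length ≥2.
BIN: S -> BMA becomes S -> BD, D -> MA; S -> CMC becomes S -> CE, E -> MC; V -> BMA becomes V -> BF, F -> MA; V -> CMC becomes V -> CG, G -> MC.
Drop unreachable/unproductive: V.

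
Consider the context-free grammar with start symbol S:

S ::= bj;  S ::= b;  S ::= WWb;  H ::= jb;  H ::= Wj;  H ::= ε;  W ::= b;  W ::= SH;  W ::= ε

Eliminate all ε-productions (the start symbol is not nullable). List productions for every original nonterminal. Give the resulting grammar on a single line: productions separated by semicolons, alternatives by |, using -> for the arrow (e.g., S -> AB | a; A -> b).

Nullable set: {H, W}.
S -> WWb: W, W nullable, giving WWb | Wb | b.
Drop H -> ε.
H -> Wj: W nullable, giving Wj | j.
Drop W -> ε.
W -> SH: H nullable, giving S | SH.
Unchanged (no nullable symbols): S -> b; S -> bj; H -> jb; W -> b.

S -> b | Wb | bj | WWb; H -> j | Wj | jb; W -> S | b | SH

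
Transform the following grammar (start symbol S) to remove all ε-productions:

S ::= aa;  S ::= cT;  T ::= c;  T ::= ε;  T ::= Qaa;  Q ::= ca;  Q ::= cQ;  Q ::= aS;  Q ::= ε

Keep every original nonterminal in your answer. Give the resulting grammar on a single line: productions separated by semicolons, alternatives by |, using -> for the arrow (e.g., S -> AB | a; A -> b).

S -> c | aa | cT; Q -> c | aS | cQ | ca; T -> c | aa | Qaa

Nullable set: {Q, T}.
S -> cT: T nullable, giving c | cT.
Drop Q -> ε.
Q -> cQ: Q nullable, giving c | cQ.
Drop T -> ε.
T -> Qaa: Q nullable, giving Qaa | aa.
Unchanged (no nullable symbols): S -> aa; Q -> aS; Q -> ca; T -> c.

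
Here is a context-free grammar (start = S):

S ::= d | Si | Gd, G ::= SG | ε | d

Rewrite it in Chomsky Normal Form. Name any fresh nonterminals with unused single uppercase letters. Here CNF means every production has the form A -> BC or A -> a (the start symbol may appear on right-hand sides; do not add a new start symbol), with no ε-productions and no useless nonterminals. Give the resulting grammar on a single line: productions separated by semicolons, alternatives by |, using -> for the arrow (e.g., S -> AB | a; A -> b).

Nullable: {G}; after ε-elimination: S -> d | Gd | Si; G -> S | d | SG.
After unit-elimination: S -> d | Gd | Si; G -> d | Gd | SG | Si.
TERM: introduce A -> d, B -> i and substitute in every rule of length ≥2.

S -> d | GA | SB; A -> d; B -> i; G -> d | GA | SB | SG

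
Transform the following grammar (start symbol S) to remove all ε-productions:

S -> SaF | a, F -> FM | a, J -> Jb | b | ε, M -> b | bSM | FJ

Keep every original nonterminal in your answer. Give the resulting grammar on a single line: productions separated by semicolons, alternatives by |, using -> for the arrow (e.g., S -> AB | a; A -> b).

S -> a | SaF; F -> a | FM; J -> b | Jb; M -> F | b | FJ | bSM

Nullable set: {J}.
Drop J -> ε.
J -> Jb: J nullable, giving Jb | b.
M -> FJ: J nullable, giving F | FJ.
Unchanged (no nullable symbols): S -> SaF; S -> a; F -> FM; F -> a; J -> b; M -> b; M -> bSM.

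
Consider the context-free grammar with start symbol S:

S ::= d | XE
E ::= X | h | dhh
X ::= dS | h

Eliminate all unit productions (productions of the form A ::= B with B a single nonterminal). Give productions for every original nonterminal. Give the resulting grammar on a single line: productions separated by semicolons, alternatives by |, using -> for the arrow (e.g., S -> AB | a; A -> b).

S -> d | XE; E -> h | dS | dhh; X -> h | dS

Unit productions: E->X.
Unit pairs (A ⇒* B via units): (E,X).
S: inherits non-unit rules of {S} → XE | d.
E: inherits non-unit rules of {E, X} → dS | dhh | h.
X: inherits non-unit rules of {X} → dS | h.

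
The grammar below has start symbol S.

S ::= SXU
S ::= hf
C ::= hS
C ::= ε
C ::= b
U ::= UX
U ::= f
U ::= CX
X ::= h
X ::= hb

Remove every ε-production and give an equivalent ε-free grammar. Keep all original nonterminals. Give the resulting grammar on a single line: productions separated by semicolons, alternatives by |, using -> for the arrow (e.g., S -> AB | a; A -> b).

Nullable set: {C}.
Drop C -> ε.
U -> CX: C nullable, giving CX | X.
Unchanged (no nullable symbols): S -> SXU; S -> hf; C -> b; C -> hS; U -> UX; U -> f; X -> h; X -> hb.

S -> hf | SXU; C -> b | hS; U -> X | f | CX | UX; X -> h | hb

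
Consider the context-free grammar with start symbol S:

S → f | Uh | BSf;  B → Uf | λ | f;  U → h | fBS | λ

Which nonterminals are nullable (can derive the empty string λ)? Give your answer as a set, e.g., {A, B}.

Directly nullable (have an ε-rule): {B, U}.
Not nullable: S — each has a terminal in every rule's right-hand side or depends on a non-nullable symbol.

{B, U}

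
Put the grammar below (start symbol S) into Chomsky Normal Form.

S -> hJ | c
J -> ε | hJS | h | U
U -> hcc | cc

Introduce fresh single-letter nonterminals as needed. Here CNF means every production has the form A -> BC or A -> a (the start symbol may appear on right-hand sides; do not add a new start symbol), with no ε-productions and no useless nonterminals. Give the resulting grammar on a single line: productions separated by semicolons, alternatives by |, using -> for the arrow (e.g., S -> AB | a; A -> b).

S -> c | h | BJ; A -> c; B -> h; C -> AA; D -> JS; J -> h | AA | BC | BD | BS

Nullable: {J}; after ε-elimination: S -> c | h | hJ; J -> U | h | hS | hJS; U -> cc | hcc.
After unit-elimination: S -> c | h | hJ; J -> h | cc | hS | hJS | hcc; U -> cc | hcc.
TERM: introduce A -> c, B -> h and substitute in every rule of length ≥2.
BIN: J -> BAA becomes J -> BC, C -> AA; J -> BJS becomes J -> BD, D -> JS; U -> BAA becomes U -> BE, E -> AA.
Drop unreachable/unproductive: U.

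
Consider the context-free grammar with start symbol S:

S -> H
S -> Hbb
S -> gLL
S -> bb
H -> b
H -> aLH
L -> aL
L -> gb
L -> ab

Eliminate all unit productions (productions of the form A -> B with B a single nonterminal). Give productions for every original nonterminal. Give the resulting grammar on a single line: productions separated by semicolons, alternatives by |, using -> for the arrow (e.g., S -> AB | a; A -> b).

S -> b | bb | Hbb | aLH | gLL; H -> b | aLH; L -> aL | ab | gb

Unit productions: S->H.
Unit pairs (A ⇒* B via units): (S,H).
S: inherits non-unit rules of {H, S} → Hbb | aLH | b | bb | gLL.
H: inherits non-unit rules of {H} → aLH | b.
L: inherits non-unit rules of {L} → aL | ab | gb.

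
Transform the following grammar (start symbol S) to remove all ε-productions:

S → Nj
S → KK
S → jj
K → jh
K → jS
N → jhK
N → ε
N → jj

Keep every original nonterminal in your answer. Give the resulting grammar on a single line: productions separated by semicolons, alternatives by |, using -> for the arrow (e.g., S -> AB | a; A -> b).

S -> j | KK | Nj | jj; K -> jS | jh; N -> jj | jhK

Nullable set: {N}.
S -> Nj: N nullable, giving Nj | j.
Drop N -> ε.
Unchanged (no nullable symbols): S -> KK; S -> jj; K -> jS; K -> jh; N -> jhK; N -> jj.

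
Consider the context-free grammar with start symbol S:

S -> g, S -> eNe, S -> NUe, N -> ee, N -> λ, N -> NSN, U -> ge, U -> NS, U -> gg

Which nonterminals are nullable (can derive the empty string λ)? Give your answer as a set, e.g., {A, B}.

Directly nullable (have an ε-rule): {N}.
Not nullable: S, U — each has a terminal in every rule's right-hand side or depends on a non-nullable symbol.

{N}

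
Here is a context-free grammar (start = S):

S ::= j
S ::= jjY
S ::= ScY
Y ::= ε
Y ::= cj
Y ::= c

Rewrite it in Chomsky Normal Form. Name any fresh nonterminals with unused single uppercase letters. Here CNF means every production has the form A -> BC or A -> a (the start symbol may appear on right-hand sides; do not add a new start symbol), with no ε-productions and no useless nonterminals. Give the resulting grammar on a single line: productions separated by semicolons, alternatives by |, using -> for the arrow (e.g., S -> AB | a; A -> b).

Nullable: {Y}; after ε-elimination: S -> j | Sc | jj | ScY | jjY; Y -> c | cj.
No unit productions to eliminate.
TERM: introduce A -> c, B -> j and substitute in every rule of length ≥2.
BIN: S -> BBY becomes S -> BC, C -> BY; S -> SAY becomes S -> SD, D -> AY.

S -> j | BB | BC | SA | SD; A -> c; B -> j; C -> BY; D -> AY; Y -> c | AB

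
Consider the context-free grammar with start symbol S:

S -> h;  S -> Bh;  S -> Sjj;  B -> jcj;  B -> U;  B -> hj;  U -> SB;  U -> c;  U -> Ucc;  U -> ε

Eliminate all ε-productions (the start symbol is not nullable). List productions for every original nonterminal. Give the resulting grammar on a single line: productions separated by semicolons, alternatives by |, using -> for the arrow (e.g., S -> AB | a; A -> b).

S -> h | Bh | Sjj; B -> U | hj | jcj; U -> S | c | SB | cc | Ucc

Nullable set: {B, U}.
S -> Bh: B nullable, giving Bh | h.
B -> U: U nullable, giving U.
Drop U -> ε.
U -> SB: B nullable, giving S | SB.
U -> Ucc: U nullable, giving Ucc | cc.
Unchanged (no nullable symbols): S -> Sjj; S -> h; B -> hj; B -> jcj; U -> c.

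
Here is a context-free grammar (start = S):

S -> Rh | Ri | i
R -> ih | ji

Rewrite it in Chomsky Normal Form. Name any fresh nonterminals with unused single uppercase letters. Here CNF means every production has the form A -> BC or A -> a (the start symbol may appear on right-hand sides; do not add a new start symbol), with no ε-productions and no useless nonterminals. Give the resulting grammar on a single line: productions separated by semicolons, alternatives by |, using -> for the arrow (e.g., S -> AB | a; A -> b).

S -> i | RA | RB; A -> i; B -> h; C -> j; R -> AB | CA

No ε-productions.
No unit productions to eliminate.
TERM: introduce B -> h, A -> i, C -> j and substitute in every rule of length ≥2.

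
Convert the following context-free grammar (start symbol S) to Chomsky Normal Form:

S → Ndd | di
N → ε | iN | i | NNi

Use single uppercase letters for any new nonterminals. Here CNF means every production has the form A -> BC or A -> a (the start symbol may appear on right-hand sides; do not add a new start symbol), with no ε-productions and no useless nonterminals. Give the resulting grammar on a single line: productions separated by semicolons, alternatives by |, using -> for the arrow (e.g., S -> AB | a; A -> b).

Nullable: {N}; after ε-elimination: S -> dd | di | Ndd; N -> i | Ni | iN | NNi.
No unit productions to eliminate.
TERM: introduce B -> d, A -> i and substitute in every rule of length ≥2.
BIN: N -> NNA becomes N -> NC, C -> NA; S -> NBB becomes S -> ND, D -> BB.

S -> BA | BB | ND; A -> i; B -> d; C -> NA; D -> BB; N -> i | AN | NA | NC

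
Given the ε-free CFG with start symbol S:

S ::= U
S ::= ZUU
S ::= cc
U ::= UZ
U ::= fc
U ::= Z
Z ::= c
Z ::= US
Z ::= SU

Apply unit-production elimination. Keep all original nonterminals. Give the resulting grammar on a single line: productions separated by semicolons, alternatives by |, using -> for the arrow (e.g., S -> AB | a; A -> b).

S -> c | SU | US | UZ | cc | fc | ZUU; U -> c | SU | US | UZ | fc; Z -> c | SU | US

Unit productions: S->U, U->Z.
Unit pairs (A ⇒* B via units): (S,U), (S,Z), (U,Z).
S: inherits non-unit rules of {S, U, Z} → SU | US | UZ | ZUU | c | cc | fc.
U: inherits non-unit rules of {U, Z} → SU | US | UZ | c | fc.
Z: inherits non-unit rules of {Z} → SU | US | c.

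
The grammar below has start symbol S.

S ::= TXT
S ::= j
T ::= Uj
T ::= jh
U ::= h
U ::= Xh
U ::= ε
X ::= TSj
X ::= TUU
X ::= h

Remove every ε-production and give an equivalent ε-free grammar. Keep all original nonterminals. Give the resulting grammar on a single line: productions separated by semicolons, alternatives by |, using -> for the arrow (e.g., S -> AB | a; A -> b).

Nullable set: {U}.
T -> Uj: U nullable, giving Uj | j.
Drop U -> ε.
X -> TUU: U, U nullable, giving T | TU | TUU.
Unchanged (no nullable symbols): S -> TXT; S -> j; T -> jh; U -> Xh; U -> h; X -> TSj; X -> h.

S -> j | TXT; T -> j | Uj | jh; U -> h | Xh; X -> T | h | TU | TSj | TUU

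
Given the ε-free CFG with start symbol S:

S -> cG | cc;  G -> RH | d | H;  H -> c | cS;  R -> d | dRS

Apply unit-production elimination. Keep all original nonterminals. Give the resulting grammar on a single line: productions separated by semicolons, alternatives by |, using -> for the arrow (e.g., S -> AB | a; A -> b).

S -> cG | cc; G -> c | d | RH | cS; H -> c | cS; R -> d | dRS

Unit productions: G->H.
Unit pairs (A ⇒* B via units): (G,H).
S: inherits non-unit rules of {S} → cG | cc.
G: inherits non-unit rules of {G, H} → RH | c | cS | d.
H: inherits non-unit rules of {H} → c | cS.
R: inherits non-unit rules of {R} → d | dRS.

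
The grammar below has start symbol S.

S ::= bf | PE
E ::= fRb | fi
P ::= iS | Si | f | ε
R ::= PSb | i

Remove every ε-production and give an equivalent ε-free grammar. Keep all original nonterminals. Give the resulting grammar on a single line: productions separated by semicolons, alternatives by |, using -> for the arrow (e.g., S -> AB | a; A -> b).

Nullable set: {P}.
S -> PE: P nullable, giving E | PE.
Drop P -> ε.
R -> PSb: P nullable, giving PSb | Sb.
Unchanged (no nullable symbols): S -> bf; E -> fRb; E -> fi; P -> Si; P -> f; P -> iS; R -> i.

S -> E | PE | bf; E -> fi | fRb; P -> f | Si | iS; R -> i | Sb | PSb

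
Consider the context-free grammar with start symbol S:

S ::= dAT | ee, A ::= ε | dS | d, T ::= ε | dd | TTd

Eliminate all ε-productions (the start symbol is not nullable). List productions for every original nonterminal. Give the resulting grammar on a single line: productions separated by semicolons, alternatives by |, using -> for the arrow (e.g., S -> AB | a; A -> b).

S -> d | dA | dT | ee | dAT; A -> d | dS; T -> d | Td | dd | TTd

Nullable set: {A, T}.
S -> dAT: A, T nullable, giving d | dA | dAT | dT.
Drop A -> ε.
Drop T -> ε.
T -> TTd: T, T nullable, giving TTd | Td | d.
Unchanged (no nullable symbols): S -> ee; A -> d; A -> dS; T -> dd.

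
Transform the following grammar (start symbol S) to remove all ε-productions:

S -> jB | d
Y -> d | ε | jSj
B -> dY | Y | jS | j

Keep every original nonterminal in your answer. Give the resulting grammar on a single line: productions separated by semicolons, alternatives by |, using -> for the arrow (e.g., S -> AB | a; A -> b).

S -> d | j | jB; B -> Y | d | j | dY | jS; Y -> d | jSj

Nullable set: {B, Y}.
S -> jB: B nullable, giving j | jB.
B -> Y: Y nullable, giving Y.
B -> dY: Y nullable, giving d | dY.
Drop Y -> ε.
Unchanged (no nullable symbols): S -> d; B -> j; B -> jS; Y -> d; Y -> jSj.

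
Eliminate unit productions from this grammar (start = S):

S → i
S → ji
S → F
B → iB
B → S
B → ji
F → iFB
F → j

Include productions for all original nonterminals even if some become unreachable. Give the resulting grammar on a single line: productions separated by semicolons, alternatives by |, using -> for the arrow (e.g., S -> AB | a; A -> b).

S -> i | j | ji | iFB; B -> i | j | iB | ji | iFB; F -> j | iFB

Unit productions: B->S, S->F.
Unit pairs (A ⇒* B via units): (B,F), (B,S), (S,F).
S: inherits non-unit rules of {F, S} → i | iFB | j | ji.
B: inherits non-unit rules of {B, F, S} → i | iB | iFB | j | ji.
F: inherits non-unit rules of {F} → iFB | j.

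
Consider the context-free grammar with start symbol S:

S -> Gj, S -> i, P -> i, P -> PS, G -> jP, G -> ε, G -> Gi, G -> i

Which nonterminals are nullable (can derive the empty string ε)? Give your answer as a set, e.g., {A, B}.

{G}

Directly nullable (have an ε-rule): {G}.
Not nullable: P, S — each has a terminal in every rule's right-hand side or depends on a non-nullable symbol.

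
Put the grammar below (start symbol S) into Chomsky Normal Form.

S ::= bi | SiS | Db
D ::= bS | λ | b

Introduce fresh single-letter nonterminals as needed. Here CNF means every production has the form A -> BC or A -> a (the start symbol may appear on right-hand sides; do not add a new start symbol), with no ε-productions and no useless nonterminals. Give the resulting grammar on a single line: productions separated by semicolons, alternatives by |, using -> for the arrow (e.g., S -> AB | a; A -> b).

S -> b | AB | DA | SC; A -> b; B -> i; C -> BS; D -> b | AS

Nullable: {D}; after ε-elimination: S -> b | Db | bi | SiS; D -> b | bS.
No unit productions to eliminate.
TERM: introduce A -> b, B -> i and substitute in every rule of length ≥2.
BIN: S -> SBS becomes S -> SC, C -> BS.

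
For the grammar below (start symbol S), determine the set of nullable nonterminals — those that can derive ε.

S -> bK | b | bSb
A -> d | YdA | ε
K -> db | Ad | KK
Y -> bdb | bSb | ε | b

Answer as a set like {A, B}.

{A, Y}

Directly nullable (have an ε-rule): {A, Y}.
Not nullable: K, S — each has a terminal in every rule's right-hand side or depends on a non-nullable symbol.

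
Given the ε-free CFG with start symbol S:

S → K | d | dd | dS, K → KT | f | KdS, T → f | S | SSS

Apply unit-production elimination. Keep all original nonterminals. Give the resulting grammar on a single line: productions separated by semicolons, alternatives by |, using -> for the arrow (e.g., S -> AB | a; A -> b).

S -> d | f | KT | dS | dd | KdS; K -> f | KT | KdS; T -> d | f | KT | dS | dd | KdS | SSS

Unit productions: S->K, T->S.
Unit pairs (A ⇒* B via units): (S,K), (T,K), (T,S).
S: inherits non-unit rules of {K, S} → KT | KdS | d | dS | dd | f.
K: inherits non-unit rules of {K} → KT | KdS | f.
T: inherits non-unit rules of {K, S, T} → KT | KdS | SSS | d | dS | dd | f.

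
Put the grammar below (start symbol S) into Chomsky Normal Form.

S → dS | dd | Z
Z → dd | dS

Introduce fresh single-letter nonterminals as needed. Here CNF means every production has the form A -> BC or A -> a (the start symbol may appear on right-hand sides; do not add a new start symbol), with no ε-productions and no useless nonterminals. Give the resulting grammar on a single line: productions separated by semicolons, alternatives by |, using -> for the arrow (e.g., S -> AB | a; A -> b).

No ε-productions.
After unit-elimination: S -> dS | dd; Z -> dS | dd.
TERM: introduce A -> d and substitute in every rule of length ≥2.
Drop unreachable/unproductive: Z.

S -> AA | AS; A -> d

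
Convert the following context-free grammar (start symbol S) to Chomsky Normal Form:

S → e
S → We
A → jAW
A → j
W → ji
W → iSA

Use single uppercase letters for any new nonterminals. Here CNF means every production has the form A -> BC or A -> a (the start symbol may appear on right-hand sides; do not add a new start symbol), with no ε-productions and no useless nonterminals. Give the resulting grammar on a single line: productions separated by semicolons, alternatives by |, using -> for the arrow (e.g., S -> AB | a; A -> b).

No ε-productions.
No unit productions to eliminate.
TERM: introduce C -> e, D -> i, B -> j and substitute in every rule of length ≥2.
BIN: A -> BAW becomes A -> BE, E -> AW; W -> DSA becomes W -> DF, F -> SA.

S -> e | WC; A -> j | BE; B -> j; C -> e; D -> i; E -> AW; F -> SA; W -> BD | DF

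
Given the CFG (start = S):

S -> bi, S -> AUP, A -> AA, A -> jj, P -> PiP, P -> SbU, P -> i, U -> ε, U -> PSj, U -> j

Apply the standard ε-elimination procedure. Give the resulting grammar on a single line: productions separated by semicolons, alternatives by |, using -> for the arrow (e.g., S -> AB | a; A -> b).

S -> AP | bi | AUP; A -> AA | jj; P -> i | Sb | PiP | SbU; U -> j | PSj

Nullable set: {U}.
S -> AUP: U nullable, giving AP | AUP.
P -> SbU: U nullable, giving Sb | SbU.
Drop U -> ε.
Unchanged (no nullable symbols): S -> bi; A -> AA; A -> jj; P -> PiP; P -> i; U -> PSj; U -> j.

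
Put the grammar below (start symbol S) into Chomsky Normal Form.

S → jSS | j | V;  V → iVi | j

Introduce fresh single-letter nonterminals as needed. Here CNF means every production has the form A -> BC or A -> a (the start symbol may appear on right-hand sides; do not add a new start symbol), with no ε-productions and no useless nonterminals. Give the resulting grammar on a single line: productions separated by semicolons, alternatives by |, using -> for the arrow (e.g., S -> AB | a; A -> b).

S -> j | AC | BD; A -> i; B -> j; C -> VA; D -> SS; E -> VA; V -> j | AE

No ε-productions.
After unit-elimination: S -> j | iVi | jSS; V -> j | iVi.
TERM: introduce A -> i, B -> j and substitute in every rule of length ≥2.
BIN: S -> AVA becomes S -> AC, C -> VA; S -> BSS becomes S -> BD, D -> SS; V -> AVA becomes V -> AE, E -> VA.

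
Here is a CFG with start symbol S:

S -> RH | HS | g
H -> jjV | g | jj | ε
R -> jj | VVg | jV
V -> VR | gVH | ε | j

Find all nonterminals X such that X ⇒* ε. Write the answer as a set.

{H, V}

Directly nullable (have an ε-rule): {H, V}.
Not nullable: R, S — each has a terminal in every rule's right-hand side or depends on a non-nullable symbol.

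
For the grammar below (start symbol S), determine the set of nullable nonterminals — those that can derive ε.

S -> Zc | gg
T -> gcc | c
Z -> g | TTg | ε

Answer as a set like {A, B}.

{Z}

Directly nullable (have an ε-rule): {Z}.
Not nullable: S, T — each has a terminal in every rule's right-hand side or depends on a non-nullable symbol.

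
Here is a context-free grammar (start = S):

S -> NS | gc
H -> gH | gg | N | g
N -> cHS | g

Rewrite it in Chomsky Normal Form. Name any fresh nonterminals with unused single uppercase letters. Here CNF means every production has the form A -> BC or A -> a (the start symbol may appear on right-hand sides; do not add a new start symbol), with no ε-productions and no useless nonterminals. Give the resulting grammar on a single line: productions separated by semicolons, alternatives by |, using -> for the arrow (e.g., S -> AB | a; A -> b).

No ε-productions.
After unit-elimination: S -> NS | gc; H -> g | gH | gg | cHS; N -> g | cHS.
TERM: introduce A -> c, B -> g and substitute in every rule of length ≥2.
BIN: H -> AHS becomes H -> AC, C -> HS; N -> AHS becomes N -> AD, D -> HS.

S -> BA | NS; A -> c; B -> g; C -> HS; D -> HS; H -> g | AC | BB | BH; N -> g | AD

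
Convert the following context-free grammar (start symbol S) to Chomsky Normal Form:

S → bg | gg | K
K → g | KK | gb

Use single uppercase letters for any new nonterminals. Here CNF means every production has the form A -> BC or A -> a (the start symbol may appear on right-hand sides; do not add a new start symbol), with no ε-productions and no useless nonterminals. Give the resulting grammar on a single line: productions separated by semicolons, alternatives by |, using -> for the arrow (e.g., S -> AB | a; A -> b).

No ε-productions.
After unit-elimination: S -> g | KK | bg | gb | gg; K -> g | KK | gb.
TERM: introduce B -> b, A -> g and substitute in every rule of length ≥2.

S -> g | AA | AB | BA | KK; A -> g; B -> b; K -> g | AB | KK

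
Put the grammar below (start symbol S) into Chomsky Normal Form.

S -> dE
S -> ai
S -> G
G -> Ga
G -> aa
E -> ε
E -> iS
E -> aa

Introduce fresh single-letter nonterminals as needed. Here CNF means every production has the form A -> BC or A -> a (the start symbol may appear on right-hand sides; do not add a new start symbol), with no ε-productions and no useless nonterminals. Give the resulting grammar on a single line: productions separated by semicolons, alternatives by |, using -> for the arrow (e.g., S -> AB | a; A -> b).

Nullable: {E}; after ε-elimination: S -> G | d | ai | dE; E -> aa | iS; G -> Ga | aa.
After unit-elimination: S -> d | Ga | aa | ai | dE; E -> aa | iS; G -> Ga | aa.
TERM: introduce A -> a, C -> d, B -> i and substitute in every rule of length ≥2.

S -> d | AA | AB | CE | GA; A -> a; B -> i; C -> d; E -> AA | BS; G -> AA | GA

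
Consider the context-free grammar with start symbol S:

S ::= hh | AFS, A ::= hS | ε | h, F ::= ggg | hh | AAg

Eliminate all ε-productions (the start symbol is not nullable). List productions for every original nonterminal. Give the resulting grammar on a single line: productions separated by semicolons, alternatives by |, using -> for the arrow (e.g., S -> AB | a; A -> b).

S -> FS | hh | AFS; A -> h | hS; F -> g | Ag | hh | AAg | ggg

Nullable set: {A}.
S -> AFS: A nullable, giving AFS | FS.
Drop A -> ε.
F -> AAg: A, A nullable, giving AAg | Ag | g.
Unchanged (no nullable symbols): S -> hh; A -> h; A -> hS; F -> ggg; F -> hh.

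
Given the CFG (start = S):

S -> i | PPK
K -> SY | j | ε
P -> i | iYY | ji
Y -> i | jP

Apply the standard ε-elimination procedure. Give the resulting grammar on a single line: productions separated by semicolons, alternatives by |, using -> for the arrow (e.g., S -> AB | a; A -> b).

S -> i | PP | PPK; K -> j | SY; P -> i | ji | iYY; Y -> i | jP

Nullable set: {K}.
S -> PPK: K nullable, giving PP | PPK.
Drop K -> ε.
Unchanged (no nullable symbols): S -> i; K -> SY; K -> j; P -> i; P -> iYY; P -> ji; Y -> i; Y -> jP.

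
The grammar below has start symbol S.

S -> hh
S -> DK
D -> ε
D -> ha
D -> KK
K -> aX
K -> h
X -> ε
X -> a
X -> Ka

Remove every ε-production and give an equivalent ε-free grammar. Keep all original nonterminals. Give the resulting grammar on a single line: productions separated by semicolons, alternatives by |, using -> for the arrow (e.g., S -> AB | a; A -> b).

Nullable set: {D, X}.
S -> DK: D nullable, giving DK | K.
Drop D -> ε.
K -> aX: X nullable, giving a | aX.
Drop X -> ε.
Unchanged (no nullable symbols): S -> hh; D -> KK; D -> ha; K -> h; X -> Ka; X -> a.

S -> K | DK | hh; D -> KK | ha; K -> a | h | aX; X -> a | Ka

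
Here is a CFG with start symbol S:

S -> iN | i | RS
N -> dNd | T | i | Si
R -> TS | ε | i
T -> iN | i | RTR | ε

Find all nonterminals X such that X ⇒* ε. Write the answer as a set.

{N, R, T}

Directly nullable (have an ε-rule): {R, T}.
N is nullable via N -> T (every symbol on the right is already known nullable).
Not nullable: S — each has a terminal in every rule's right-hand side or depends on a non-nullable symbol.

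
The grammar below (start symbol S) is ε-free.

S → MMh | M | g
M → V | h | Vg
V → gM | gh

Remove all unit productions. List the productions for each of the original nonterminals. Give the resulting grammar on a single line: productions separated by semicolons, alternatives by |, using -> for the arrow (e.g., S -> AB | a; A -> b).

S -> g | h | Vg | gM | gh | MMh; M -> h | Vg | gM | gh; V -> gM | gh

Unit productions: M->V, S->M.
Unit pairs (A ⇒* B via units): (M,V), (S,M), (S,V).
S: inherits non-unit rules of {M, S, V} → MMh | Vg | g | gM | gh | h.
M: inherits non-unit rules of {M, V} → Vg | gM | gh | h.
V: inherits non-unit rules of {V} → gM | gh.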